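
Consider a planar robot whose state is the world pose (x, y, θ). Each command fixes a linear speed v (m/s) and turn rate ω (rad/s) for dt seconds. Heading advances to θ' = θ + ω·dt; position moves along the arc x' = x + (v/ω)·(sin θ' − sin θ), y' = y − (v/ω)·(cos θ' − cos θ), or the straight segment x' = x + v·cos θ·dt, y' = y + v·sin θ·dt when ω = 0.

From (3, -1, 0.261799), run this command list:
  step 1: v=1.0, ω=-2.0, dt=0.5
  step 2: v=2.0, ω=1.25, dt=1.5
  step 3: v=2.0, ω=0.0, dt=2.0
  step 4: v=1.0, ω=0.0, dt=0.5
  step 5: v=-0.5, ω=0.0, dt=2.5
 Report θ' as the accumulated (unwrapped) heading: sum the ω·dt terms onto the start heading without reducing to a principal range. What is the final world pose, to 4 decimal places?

(7.3609, 2.3463, 1.1368)

step 1: θ'=-0.7382 (R=-0.5000) → pose (3.4659, -1.1131, -0.7382)
step 2: θ'=1.1368 (R=1.6000) → pose (5.9943, -0.6024, 1.1368)
step 3: θ'=1.1368 (straight) → pose (7.6763, 3.0267, 1.1368)
step 4: θ'=1.1368 (straight) → pose (7.8865, 3.4804, 1.1368)
step 5: θ'=1.1368 (straight) → pose (7.3609, 2.3463, 1.1368)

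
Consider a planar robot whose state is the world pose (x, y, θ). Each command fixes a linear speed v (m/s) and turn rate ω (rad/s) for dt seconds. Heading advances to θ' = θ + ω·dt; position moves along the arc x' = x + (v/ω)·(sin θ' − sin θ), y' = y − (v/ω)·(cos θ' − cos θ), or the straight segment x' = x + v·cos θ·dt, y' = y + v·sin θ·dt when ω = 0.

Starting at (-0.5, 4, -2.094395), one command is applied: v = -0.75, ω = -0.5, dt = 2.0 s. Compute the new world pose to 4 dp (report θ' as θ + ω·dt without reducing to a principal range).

θ' = -2.0944 + -0.5·2.0 = -3.0944
R = v/ω = -0.75/-0.5 = 1.5000
x' = -0.5 + 1.5000·(sin -3.0944 − sin -2.0944) = 0.7283
y' = 4 − 1.5000·(cos -3.0944 − cos -2.0944) = 4.7483

(0.7283, 4.7483, -3.0944)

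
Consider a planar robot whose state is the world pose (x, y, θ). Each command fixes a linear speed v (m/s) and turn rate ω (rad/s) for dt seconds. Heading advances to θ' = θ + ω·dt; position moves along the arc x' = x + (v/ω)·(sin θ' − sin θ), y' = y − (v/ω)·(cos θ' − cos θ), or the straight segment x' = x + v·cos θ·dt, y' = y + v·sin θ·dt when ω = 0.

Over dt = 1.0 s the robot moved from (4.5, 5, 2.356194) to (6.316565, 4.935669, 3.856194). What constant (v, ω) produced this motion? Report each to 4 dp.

Δθ = 3.856194 − 2.356194 = 1.500000
ω = Δθ/dt = 1.500000/1.0 = 1.5000
R = Δx/(sin θ' − sin θ) = -1.3333
v = R·ω = -1.3333·1.5000 = -2.0000

v = -2.0000, ω = 1.5000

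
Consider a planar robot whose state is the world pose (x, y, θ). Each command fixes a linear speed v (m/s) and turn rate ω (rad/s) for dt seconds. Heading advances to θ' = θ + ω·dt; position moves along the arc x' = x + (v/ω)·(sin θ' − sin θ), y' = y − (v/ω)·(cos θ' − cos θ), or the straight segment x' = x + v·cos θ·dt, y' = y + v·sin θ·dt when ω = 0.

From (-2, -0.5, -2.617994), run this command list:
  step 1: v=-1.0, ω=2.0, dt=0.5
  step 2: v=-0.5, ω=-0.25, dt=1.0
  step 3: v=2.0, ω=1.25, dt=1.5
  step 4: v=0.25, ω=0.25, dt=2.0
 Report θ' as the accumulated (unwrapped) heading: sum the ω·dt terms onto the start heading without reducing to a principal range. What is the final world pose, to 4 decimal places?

(0.3545, -1.5420, 0.5070)

step 1: θ'=-1.6180 (R=-0.5000) → pose (-1.7506, -0.0906, -1.6180)
step 2: θ'=-1.8680 (R=2.0000) → pose (-1.6651, 0.4007, -1.8680)
step 3: θ'=0.0070 (R=1.6000) → pose (-0.1240, -1.6678, 0.0070)
step 4: θ'=0.5070 (R=1.0000) → pose (0.3545, -1.5420, 0.5070)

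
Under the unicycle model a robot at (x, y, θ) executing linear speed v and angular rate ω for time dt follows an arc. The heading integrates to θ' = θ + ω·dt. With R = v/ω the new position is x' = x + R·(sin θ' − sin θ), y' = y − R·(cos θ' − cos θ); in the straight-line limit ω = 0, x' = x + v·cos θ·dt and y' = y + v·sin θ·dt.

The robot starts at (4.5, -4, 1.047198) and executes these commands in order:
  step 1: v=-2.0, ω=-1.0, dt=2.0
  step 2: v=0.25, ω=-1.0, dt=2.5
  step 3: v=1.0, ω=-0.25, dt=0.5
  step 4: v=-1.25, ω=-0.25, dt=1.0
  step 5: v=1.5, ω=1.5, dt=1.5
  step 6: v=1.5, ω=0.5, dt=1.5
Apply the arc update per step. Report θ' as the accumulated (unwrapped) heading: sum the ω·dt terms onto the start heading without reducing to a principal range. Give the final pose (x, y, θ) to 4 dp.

(0.6049, -7.8399, -0.8278)

step 1: θ'=-0.9528 (R=2.0000) → pose (1.1379, -4.1588, -0.9528)
step 2: θ'=-3.4528 (R=-0.2500) → pose (0.8576, -4.5416, -3.4528)
step 3: θ'=-3.5778 (R=-4.0000) → pose (0.3924, -4.3592, -3.5778)
step 4: θ'=-3.8278 (R=5.0000) → pose (1.4479, -5.0228, -3.8278)
step 5: θ'=-1.5778 (R=1.0000) → pose (-0.1857, -5.7894, -1.5778)
step 6: θ'=-0.8278 (R=3.0000) → pose (0.6049, -7.8399, -0.8278)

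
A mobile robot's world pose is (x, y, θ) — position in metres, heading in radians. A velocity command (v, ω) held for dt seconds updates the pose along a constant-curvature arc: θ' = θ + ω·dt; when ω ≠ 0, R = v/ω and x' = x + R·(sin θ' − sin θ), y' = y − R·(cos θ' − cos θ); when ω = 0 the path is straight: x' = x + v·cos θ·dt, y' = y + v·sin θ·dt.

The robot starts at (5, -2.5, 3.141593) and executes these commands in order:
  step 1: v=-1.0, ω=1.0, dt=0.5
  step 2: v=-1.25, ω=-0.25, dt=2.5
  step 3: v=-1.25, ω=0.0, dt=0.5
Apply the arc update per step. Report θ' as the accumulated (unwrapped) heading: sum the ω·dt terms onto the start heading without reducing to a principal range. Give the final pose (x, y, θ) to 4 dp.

(9.1201, -1.8824, 3.0166)

step 1: θ'=3.6416 (R=-1.0000) → pose (5.4794, -2.3776, 3.6416)
step 2: θ'=3.0166 (R=5.0000) → pose (8.4999, -1.8045, 3.0166)
step 3: θ'=3.0166 (straight) → pose (9.1201, -1.8824, 3.0166)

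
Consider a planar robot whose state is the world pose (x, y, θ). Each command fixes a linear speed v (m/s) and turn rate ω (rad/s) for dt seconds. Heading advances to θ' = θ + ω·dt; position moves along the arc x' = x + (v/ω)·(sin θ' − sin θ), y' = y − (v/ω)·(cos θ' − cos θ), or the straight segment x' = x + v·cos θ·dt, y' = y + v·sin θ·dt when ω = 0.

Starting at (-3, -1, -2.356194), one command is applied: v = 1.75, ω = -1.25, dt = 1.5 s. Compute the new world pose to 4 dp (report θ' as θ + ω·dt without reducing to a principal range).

θ' = -2.3562 + -1.25·1.5 = -4.2312
R = v/ω = 1.75/-1.25 = -1.4000
x' = -3 + -1.4000·(sin -4.2312 − sin -2.3562) = -5.2310
y' = -1 − -1.4000·(cos -4.2312 − cos -2.3562) = -0.6580

(-5.2310, -0.6580, -4.2312)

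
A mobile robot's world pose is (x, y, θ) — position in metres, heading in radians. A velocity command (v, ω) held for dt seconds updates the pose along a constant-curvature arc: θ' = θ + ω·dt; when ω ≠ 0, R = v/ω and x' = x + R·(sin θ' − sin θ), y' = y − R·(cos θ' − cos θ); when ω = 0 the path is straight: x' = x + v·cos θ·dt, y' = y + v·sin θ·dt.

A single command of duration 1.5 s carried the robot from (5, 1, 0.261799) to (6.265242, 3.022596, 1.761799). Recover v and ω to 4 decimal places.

v = 1.7500, ω = 1.0000

Δθ = 1.761799 − 0.261799 = 1.500000
ω = Δθ/dt = 1.500000/1.5 = 1.0000
R = −Δy/(cos θ' − cos θ) = 1.7500
v = R·ω = 1.7500·1.0000 = 1.7500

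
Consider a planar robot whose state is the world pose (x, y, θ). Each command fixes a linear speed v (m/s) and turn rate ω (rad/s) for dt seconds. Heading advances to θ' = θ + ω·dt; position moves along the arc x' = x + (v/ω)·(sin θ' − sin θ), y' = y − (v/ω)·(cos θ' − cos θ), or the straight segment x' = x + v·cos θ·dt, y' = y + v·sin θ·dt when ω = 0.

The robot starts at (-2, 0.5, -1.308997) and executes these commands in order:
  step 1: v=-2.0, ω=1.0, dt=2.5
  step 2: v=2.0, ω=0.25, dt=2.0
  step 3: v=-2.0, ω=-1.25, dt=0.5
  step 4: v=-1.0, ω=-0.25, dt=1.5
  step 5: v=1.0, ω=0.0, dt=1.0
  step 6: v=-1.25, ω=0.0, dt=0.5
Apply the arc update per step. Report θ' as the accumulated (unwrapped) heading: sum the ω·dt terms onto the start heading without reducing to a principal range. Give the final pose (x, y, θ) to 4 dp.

step 1: θ'=1.1910 (R=-2.0000) → pose (-5.7893, 0.7238, 1.1910)
step 2: θ'=1.6910 (R=8.0000) → pose (-5.2770, 4.6490, 1.6910)
step 3: θ'=1.0660 (R=1.6000) → pose (-5.4650, 3.6833, 1.0660)
step 4: θ'=0.6910 (R=4.0000) → pose (-6.4169, 2.5354, 0.6910)
step 5: θ'=0.6910 (straight) → pose (-5.6463, 3.1727, 0.6910)
step 6: θ'=0.6910 (straight) → pose (-6.1279, 2.7744, 0.6910)

(-6.1279, 2.7744, 0.6910)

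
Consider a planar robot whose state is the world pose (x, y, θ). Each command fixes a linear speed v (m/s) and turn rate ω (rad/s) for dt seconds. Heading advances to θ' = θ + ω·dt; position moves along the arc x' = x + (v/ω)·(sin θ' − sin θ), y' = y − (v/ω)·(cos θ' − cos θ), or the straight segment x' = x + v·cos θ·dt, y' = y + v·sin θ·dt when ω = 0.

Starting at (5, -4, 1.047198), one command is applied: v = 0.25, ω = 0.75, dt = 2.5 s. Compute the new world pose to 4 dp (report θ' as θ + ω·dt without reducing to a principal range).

θ' = 1.0472 + 0.75·2.5 = 2.9222
R = v/ω = 0.25/0.75 = 0.3333
x' = 5 + 0.3333·(sin 2.9222 − sin 1.0472) = 4.7839
y' = -4 − 0.3333·(cos 2.9222 − cos 1.0472) = -3.5080

(4.7839, -3.5080, 2.9222)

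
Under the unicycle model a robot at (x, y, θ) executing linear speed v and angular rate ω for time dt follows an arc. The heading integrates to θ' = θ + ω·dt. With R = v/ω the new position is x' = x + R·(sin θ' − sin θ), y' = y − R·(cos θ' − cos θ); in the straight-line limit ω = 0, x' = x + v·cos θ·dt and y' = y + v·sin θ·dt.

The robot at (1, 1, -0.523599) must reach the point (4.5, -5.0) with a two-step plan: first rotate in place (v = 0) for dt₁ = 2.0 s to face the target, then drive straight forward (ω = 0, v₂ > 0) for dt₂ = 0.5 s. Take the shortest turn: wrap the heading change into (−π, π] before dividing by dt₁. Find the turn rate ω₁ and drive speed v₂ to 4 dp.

heading to target = atan2(-5−1, 4.5−1) = -1.0427
Δθ = wrap(-1.0427 − -0.5236) = -0.5191; ω₁ = Δθ/dt₁ = -0.2596
distance = √((4.5−1)² + (-5−1)²) = 6.9462; v₂ = distance/dt₂ = 13.8924

ω₁ = -0.2596, v₂ = 13.8924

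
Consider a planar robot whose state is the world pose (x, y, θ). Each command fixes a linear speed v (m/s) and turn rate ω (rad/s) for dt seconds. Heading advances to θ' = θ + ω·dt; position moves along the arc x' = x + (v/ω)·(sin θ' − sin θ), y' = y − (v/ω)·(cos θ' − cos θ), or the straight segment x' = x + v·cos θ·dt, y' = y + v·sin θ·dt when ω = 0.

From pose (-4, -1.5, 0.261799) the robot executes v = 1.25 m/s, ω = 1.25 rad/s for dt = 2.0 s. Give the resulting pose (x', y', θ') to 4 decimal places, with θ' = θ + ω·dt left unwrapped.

(-3.8881, 0.3947, 2.7618)

θ' = 0.2618 + 1.25·2.0 = 2.7618
R = v/ω = 1.25/1.25 = 1.0000
x' = -4 + 1.0000·(sin 2.7618 − sin 0.2618) = -3.8881
y' = -1.5 − 1.0000·(cos 2.7618 − cos 0.2618) = 0.3947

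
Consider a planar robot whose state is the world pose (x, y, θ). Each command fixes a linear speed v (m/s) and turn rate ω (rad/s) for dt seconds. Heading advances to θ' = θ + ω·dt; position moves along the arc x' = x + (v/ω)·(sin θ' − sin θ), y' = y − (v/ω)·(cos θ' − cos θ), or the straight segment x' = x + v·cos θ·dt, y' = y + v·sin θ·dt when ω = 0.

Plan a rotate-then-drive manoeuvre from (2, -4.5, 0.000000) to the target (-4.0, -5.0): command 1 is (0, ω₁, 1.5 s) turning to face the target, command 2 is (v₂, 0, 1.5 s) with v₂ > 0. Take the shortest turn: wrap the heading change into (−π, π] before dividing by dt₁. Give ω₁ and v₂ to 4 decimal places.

heading to target = atan2(-5−-4.5, -4−2) = -3.0585
Δθ = wrap(-3.0585 − 0.0000) = -3.0585; ω₁ = Δθ/dt₁ = -2.0390
distance = √((-4−2)² + (-5−-4.5)²) = 6.0208; v₂ = distance/dt₂ = 4.0139

ω₁ = -2.0390, v₂ = 4.0139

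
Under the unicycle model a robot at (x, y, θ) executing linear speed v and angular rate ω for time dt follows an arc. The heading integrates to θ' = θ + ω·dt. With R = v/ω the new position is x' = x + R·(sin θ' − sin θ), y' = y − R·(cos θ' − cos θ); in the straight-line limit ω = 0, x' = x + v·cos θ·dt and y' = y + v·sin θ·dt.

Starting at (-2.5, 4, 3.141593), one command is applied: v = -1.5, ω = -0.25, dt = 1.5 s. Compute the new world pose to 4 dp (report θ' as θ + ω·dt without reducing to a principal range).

θ' = 3.1416 + -0.25·1.5 = 2.7666
R = v/ω = -1.5/-0.25 = 6.0000
x' = -2.5 + 6.0000·(sin 2.7666 − sin 3.1416) = -0.3024
y' = 4 − 6.0000·(cos 2.7666 − cos 3.1416) = 3.5830

(-0.3024, 3.5830, 2.7666)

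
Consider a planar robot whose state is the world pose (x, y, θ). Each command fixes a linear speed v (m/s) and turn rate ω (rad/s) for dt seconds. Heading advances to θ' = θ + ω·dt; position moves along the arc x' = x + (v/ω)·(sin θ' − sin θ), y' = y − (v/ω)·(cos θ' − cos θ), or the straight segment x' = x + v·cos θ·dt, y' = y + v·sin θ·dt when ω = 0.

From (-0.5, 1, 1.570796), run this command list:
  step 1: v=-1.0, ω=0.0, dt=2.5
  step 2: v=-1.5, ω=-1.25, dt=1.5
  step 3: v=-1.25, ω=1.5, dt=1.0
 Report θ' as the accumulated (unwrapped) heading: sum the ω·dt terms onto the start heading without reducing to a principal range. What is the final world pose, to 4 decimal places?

(-3.0845, -3.1347, 1.1958)

step 1: θ'=1.5708 (straight) → pose (-0.5000, -1.5000, 1.5708)
step 2: θ'=-0.3042 (R=1.2000) → pose (-2.0594, -2.6449, -0.3042)
step 3: θ'=1.1958 (R=-0.8333) → pose (-3.0845, -3.1347, 1.1958)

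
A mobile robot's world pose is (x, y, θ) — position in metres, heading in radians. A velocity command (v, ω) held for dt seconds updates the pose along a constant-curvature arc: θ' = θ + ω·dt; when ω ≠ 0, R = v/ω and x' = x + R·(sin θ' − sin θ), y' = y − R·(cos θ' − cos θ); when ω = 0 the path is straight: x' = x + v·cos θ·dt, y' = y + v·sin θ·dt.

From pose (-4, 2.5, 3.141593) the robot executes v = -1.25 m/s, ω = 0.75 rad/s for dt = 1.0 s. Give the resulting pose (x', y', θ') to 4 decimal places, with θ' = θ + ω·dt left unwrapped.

(-2.8639, 2.9472, 3.8916)

θ' = 3.1416 + 0.75·1.0 = 3.8916
R = v/ω = -1.25/0.75 = -1.6667
x' = -4 + -1.6667·(sin 3.8916 − sin 3.1416) = -2.8639
y' = 2.5 − -1.6667·(cos 3.8916 − cos 3.1416) = 2.9472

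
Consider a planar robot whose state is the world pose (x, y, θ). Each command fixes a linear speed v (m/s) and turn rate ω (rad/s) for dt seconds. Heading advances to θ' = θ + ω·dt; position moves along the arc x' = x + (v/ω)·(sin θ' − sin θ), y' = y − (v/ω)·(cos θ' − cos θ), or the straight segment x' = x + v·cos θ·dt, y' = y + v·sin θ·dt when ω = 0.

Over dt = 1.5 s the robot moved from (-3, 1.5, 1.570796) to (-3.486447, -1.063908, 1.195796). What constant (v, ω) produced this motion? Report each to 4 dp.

Δθ = 1.195796 − 1.570796 = -0.375000
ω = Δθ/dt = -0.375000/1.5 = -0.2500
R = −Δy/(cos θ' − cos θ) = 7.0000
v = R·ω = 7.0000·-0.2500 = -1.7500

v = -1.7500, ω = -0.2500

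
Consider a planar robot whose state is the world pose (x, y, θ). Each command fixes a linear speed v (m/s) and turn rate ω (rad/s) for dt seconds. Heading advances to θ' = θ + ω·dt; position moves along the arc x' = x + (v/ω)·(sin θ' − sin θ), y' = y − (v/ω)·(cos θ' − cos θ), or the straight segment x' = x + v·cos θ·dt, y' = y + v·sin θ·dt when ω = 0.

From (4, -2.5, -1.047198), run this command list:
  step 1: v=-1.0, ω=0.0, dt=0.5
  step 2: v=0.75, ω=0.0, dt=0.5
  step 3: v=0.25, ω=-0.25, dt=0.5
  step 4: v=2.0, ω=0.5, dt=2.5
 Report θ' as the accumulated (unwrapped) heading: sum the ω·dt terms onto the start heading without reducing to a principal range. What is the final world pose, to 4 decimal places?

step 1: θ'=-1.0472 (straight) → pose (3.7500, -2.0670, -1.0472)
step 2: θ'=-1.0472 (straight) → pose (3.9375, -2.3917, -1.0472)
step 3: θ'=-1.1722 (R=-1.0000) → pose (3.9931, -2.5036, -1.1722)
step 4: θ'=0.0778 (R=4.0000) → pose (7.9904, -4.9390, 0.0778)

(7.9904, -4.9390, 0.0778)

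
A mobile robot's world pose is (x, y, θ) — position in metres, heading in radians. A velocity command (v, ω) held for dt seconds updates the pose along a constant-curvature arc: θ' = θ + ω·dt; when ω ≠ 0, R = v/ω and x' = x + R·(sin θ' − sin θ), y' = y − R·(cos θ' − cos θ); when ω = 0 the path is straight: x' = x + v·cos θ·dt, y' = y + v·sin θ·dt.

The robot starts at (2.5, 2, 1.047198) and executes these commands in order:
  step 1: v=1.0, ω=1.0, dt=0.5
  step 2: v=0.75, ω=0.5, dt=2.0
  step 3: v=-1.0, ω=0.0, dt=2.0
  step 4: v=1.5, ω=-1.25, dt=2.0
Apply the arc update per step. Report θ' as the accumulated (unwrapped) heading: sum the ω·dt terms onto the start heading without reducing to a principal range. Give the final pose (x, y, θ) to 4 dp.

(4.2465, 4.8274, 0.0472)

step 1: θ'=1.5472 (R=1.0000) → pose (2.6337, 2.4764, 1.5472)
step 2: θ'=2.5472 (R=1.5000) → pose (1.9741, 3.7545, 2.5472)
step 3: θ'=2.5472 (straight) → pose (3.6311, 2.6345, 2.5472)
step 4: θ'=0.0472 (R=-1.2000) → pose (4.2465, 4.8274, 0.0472)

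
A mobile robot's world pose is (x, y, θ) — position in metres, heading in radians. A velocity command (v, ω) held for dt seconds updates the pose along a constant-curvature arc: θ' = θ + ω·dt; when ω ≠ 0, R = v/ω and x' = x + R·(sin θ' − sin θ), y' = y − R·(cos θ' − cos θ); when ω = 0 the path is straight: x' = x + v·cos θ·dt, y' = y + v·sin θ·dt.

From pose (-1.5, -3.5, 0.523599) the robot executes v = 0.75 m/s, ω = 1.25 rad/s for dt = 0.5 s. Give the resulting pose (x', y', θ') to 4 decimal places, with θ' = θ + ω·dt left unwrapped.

θ' = 0.5236 + 1.25·0.5 = 1.1486
R = v/ω = 0.75/1.25 = 0.6000
x' = -1.5 + 0.6000·(sin 1.1486 − sin 0.5236) = -1.2527
y' = -3.5 − 0.6000·(cos 1.1486 − cos 0.5236) = -3.2262

(-1.2527, -3.2262, 1.1486)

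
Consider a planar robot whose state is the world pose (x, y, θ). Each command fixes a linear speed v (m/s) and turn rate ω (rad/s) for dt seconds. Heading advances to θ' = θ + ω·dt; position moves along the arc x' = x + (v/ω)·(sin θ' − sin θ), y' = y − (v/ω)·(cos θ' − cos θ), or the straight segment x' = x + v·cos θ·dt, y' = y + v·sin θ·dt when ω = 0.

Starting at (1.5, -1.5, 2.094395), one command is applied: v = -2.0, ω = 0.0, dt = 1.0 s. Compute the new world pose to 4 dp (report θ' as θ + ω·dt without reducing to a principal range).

θ' = 2.0944 + 0.0·1.0 = 2.0944
ω = 0 → straight: x' = 1.5 + -2.0·cos(2.0944)·1.0 = 2.5000
y' = -1.5 + -2.0·sin(2.0944)·1.0 = -3.2321

(2.5000, -3.2321, 2.0944)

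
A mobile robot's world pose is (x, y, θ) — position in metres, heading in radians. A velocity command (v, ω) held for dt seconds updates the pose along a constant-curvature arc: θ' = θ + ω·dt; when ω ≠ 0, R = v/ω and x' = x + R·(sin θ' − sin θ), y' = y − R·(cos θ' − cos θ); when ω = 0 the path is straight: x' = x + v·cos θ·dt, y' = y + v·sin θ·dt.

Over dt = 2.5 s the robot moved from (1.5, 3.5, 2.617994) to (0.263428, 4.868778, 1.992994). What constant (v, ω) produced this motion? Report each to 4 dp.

v = 0.7500, ω = -0.2500

Δθ = 1.992994 − 2.617994 = -0.625000
ω = Δθ/dt = -0.625000/2.5 = -0.2500
R = −Δy/(cos θ' − cos θ) = -3.0000
v = R·ω = -3.0000·-0.2500 = 0.7500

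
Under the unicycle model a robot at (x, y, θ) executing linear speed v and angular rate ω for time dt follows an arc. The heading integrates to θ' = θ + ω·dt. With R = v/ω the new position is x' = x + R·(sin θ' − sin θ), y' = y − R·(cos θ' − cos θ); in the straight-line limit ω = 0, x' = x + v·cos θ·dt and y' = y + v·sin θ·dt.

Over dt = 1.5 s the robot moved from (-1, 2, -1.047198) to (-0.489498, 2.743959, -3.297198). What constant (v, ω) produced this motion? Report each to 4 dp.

v = -0.7500, ω = -1.5000

Δθ = -3.297198 − -1.047198 = -2.250000
ω = Δθ/dt = -2.250000/1.5 = -1.5000
R = −Δy/(cos θ' − cos θ) = 0.5000
v = R·ω = 0.5000·-1.5000 = -0.7500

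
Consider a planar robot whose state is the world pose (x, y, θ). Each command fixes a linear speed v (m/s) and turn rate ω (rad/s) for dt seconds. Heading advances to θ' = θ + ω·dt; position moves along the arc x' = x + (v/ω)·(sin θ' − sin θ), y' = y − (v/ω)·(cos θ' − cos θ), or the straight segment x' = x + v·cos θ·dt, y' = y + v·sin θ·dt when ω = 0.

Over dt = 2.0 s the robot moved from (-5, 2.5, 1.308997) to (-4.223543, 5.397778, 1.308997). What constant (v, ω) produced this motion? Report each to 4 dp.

v = 1.5000, ω = 0.0000

Δθ = 1.308997 − 1.308997 = 0.000000
ω = Δθ/dt = 0.000000/2.0 = 0.0000
ω = 0 → v = (Δx·cos θ + Δy·sin θ)/dt = 1.5000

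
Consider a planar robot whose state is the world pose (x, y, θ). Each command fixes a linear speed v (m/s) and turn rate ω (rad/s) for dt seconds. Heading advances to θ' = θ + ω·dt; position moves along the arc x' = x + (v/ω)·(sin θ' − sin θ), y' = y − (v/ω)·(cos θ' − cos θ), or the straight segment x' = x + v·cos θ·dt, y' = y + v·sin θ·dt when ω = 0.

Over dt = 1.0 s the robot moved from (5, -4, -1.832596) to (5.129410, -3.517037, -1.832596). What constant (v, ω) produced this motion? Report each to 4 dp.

v = -0.5000, ω = 0.0000

Δθ = -1.832596 − -1.832596 = 0.000000
ω = Δθ/dt = 0.000000/1.0 = 0.0000
ω = 0 → v = (Δx·cos θ + Δy·sin θ)/dt = -0.5000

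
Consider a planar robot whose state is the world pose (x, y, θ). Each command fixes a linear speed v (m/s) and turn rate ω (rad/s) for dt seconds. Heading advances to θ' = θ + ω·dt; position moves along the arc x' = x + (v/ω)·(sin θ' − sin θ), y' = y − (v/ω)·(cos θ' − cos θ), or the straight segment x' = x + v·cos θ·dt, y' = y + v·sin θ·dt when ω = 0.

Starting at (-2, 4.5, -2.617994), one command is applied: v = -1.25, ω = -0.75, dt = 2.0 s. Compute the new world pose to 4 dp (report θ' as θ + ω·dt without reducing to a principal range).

(0.2141, 3.9900, -4.1180)

θ' = -2.6180 + -0.75·2.0 = -4.1180
R = v/ω = -1.25/-0.75 = 1.6667
x' = -2 + 1.6667·(sin -4.1180 − sin -2.6180) = 0.2141
y' = 4.5 − 1.6667·(cos -4.1180 − cos -2.6180) = 3.9900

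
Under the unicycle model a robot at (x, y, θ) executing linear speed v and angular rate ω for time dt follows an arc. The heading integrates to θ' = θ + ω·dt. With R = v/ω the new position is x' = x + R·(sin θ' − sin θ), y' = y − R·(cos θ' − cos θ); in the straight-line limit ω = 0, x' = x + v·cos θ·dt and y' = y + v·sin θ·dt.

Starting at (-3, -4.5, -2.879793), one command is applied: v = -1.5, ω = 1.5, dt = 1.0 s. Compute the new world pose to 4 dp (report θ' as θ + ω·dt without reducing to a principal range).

θ' = -2.8798 + 1.5·1.0 = -1.3798
R = v/ω = -1.5/1.5 = -1.0000
x' = -3 + -1.0000·(sin -1.3798 − sin -2.8798) = -2.2770
y' = -4.5 − -1.0000·(cos -1.3798 − cos -2.8798) = -3.3442

(-2.2770, -3.3442, -1.3798)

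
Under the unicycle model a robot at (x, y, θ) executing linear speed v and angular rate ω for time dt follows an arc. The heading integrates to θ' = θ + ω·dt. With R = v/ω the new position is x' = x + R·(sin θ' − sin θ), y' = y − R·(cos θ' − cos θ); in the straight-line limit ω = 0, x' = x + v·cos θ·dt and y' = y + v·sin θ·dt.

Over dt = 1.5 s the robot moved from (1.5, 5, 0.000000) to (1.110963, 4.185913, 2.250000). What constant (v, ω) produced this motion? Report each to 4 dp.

v = -0.7500, ω = 1.5000

Δθ = 2.250000 − 0.000000 = 2.250000
ω = Δθ/dt = 2.250000/1.5 = 1.5000
R = −Δy/(cos θ' − cos θ) = -0.5000
v = R·ω = -0.5000·1.5000 = -0.7500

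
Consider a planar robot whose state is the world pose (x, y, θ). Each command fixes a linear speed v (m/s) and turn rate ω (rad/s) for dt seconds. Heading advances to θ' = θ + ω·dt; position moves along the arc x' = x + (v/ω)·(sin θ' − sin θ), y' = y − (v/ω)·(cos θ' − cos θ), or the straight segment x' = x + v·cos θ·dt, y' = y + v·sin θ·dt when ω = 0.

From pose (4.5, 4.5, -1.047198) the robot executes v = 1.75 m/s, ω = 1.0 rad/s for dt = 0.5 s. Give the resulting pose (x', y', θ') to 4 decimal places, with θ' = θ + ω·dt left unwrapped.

(5.1050, 3.8805, -0.5472)

θ' = -1.0472 + 1.0·0.5 = -0.5472
R = v/ω = 1.75/1.0 = 1.7500
x' = 4.5 + 1.7500·(sin -0.5472 − sin -1.0472) = 5.1050
y' = 4.5 − 1.7500·(cos -0.5472 − cos -1.0472) = 3.8805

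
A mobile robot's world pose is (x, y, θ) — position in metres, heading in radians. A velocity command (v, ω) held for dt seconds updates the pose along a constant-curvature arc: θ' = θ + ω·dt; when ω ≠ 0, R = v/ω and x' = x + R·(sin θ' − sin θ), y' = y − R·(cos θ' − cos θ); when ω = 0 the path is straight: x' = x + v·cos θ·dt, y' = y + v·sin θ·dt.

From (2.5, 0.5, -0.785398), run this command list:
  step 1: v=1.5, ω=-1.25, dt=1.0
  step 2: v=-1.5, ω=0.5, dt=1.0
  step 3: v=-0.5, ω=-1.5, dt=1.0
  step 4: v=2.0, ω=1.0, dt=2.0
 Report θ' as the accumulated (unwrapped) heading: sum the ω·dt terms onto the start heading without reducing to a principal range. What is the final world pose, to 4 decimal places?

step 1: θ'=-2.0354 (R=-1.2000) → pose (2.7243, -0.8862, -2.0354)
step 2: θ'=-1.5354 (R=-3.0000) → pose (3.0404, 0.5642, -1.5354)
step 3: θ'=-3.0354 (R=0.3333) → pose (3.3382, 0.9074, -3.0354)
step 4: θ'=-1.0354 (R=2.0000) → pose (1.8300, -2.1017, -1.0354)

(1.8300, -2.1017, -1.0354)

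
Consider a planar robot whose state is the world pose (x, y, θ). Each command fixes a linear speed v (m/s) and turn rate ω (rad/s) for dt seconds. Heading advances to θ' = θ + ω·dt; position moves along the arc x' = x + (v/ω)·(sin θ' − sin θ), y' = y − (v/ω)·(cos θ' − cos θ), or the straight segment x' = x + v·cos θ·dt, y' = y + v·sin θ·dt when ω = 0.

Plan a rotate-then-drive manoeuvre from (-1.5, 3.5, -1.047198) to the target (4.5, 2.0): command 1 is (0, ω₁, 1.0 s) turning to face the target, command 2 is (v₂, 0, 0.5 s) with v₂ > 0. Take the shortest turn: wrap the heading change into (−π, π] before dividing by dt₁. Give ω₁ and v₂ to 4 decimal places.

ω₁ = 0.8022, v₂ = 12.3693

heading to target = atan2(2−3.5, 4.5−-1.5) = -0.2450
Δθ = wrap(-0.2450 − -1.0472) = 0.8022; ω₁ = Δθ/dt₁ = 0.8022
distance = √((4.5−-1.5)² + (2−3.5)²) = 6.1847; v₂ = distance/dt₂ = 12.3693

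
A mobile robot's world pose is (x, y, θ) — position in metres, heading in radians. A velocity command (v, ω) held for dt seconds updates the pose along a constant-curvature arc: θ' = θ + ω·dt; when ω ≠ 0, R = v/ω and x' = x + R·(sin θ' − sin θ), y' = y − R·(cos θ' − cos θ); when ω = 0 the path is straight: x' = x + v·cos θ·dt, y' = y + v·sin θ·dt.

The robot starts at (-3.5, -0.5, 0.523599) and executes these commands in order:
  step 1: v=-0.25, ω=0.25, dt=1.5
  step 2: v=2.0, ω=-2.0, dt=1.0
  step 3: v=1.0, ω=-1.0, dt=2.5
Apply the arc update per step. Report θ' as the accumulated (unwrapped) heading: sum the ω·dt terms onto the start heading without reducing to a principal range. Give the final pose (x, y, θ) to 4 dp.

(-3.4438, -2.2622, -3.6014)

step 1: θ'=0.8986 (R=-1.0000) → pose (-3.7825, -0.7433, 0.8986)
step 2: θ'=-1.1014 (R=-1.0000) → pose (-2.1082, -0.9137, -1.1014)
step 3: θ'=-3.6014 (R=-1.0000) → pose (-3.4438, -2.2622, -3.6014)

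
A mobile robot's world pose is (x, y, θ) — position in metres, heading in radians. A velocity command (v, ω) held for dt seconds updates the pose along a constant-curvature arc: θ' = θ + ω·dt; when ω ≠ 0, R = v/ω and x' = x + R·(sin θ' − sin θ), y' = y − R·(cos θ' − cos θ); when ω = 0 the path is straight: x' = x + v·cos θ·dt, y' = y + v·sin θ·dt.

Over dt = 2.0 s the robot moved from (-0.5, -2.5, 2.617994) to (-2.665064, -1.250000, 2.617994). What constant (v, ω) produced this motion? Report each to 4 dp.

Δθ = 2.617994 − 2.617994 = 0.000000
ω = Δθ/dt = 0.000000/2.0 = 0.0000
ω = 0 → v = (Δx·cos θ + Δy·sin θ)/dt = 1.2500

v = 1.2500, ω = 0.0000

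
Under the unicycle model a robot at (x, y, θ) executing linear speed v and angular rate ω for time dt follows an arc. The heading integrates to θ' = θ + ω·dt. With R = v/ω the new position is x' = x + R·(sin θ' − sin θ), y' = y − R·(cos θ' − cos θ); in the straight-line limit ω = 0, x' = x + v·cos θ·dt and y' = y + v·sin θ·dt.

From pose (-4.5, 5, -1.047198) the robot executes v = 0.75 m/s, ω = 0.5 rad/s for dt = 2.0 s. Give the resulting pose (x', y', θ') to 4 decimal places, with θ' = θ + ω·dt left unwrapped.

(-3.2717, 4.2517, -0.0472)

θ' = -1.0472 + 0.5·2.0 = -0.0472
R = v/ω = 0.75/0.5 = 1.5000
x' = -4.5 + 1.5000·(sin -0.0472 − sin -1.0472) = -3.2717
y' = 5 − 1.5000·(cos -0.0472 − cos -1.0472) = 4.2517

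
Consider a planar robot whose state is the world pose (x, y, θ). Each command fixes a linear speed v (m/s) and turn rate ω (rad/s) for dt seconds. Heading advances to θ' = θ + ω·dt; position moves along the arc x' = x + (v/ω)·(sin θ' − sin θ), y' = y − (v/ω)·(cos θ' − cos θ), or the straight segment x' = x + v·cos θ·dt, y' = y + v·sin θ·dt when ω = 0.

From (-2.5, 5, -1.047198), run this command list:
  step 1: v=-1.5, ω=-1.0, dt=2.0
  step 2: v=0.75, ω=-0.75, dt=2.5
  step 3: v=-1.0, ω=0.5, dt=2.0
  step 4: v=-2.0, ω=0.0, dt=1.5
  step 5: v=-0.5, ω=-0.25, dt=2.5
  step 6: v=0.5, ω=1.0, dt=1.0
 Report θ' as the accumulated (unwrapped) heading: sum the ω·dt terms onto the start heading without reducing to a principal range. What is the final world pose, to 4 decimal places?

step 1: θ'=-3.0472 (R=1.5000) → pose (-1.3423, 7.2433, -3.0472)
step 2: θ'=-4.9222 (R=-1.0000) → pose (-2.4147, 8.4471, -4.9222)
step 3: θ'=-3.9222 (R=-2.0000) → pose (-1.8659, 6.6096, -3.9222)
step 4: θ'=-3.9222 (straight) → pose (0.2655, 4.4985, -3.9222)
step 5: θ'=-4.5472 (R=2.0000) → pose (0.8309, 3.4064, -4.5472)
step 6: θ'=-3.5472 (R=0.5000) → pose (0.5350, 3.7836, -3.5472)

(0.5350, 3.7836, -3.5472)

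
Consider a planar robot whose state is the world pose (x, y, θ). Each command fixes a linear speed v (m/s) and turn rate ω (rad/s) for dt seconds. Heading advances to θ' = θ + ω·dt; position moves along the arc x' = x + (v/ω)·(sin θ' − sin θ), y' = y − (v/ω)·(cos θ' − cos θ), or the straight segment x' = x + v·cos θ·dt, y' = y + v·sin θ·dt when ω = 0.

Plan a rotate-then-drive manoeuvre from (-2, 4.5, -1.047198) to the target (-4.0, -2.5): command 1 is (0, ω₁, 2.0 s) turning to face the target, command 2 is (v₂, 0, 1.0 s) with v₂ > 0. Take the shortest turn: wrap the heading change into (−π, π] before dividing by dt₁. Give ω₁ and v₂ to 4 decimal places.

heading to target = atan2(-2.5−4.5, -4−-2) = -1.8491
Δθ = wrap(-1.8491 − -1.0472) = -0.8019; ω₁ = Δθ/dt₁ = -0.4009
distance = √((-4−-2)² + (-2.5−4.5)²) = 7.2801; v₂ = distance/dt₂ = 7.2801

ω₁ = -0.4009, v₂ = 7.2801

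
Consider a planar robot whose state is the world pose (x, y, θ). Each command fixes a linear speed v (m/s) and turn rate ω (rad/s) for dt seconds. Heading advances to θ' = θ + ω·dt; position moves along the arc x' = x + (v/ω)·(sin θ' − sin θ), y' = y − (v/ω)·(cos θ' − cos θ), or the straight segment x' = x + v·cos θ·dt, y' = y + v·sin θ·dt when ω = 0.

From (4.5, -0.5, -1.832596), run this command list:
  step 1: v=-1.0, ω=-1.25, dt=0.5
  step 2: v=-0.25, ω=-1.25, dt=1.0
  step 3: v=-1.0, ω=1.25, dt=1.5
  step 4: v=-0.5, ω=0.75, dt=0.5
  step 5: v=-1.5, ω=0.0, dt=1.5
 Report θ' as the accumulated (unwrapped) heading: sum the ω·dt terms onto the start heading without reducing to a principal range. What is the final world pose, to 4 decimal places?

step 1: θ'=-2.4576 (R=0.8000) → pose (4.7672, -0.0870, -2.4576)
step 2: θ'=-3.7076 (R=0.2000) → pose (5.0009, -0.0732, -3.7076)
step 3: θ'=-1.8326 (R=-0.8000) → pose (6.2026, 0.3950, -1.8326)
step 4: θ'=-1.4576 (R=-0.6667) → pose (6.2211, 0.6428, -1.4576)
step 5: θ'=-1.4576 (straight) → pose (5.9669, 2.8784, -1.4576)

(5.9669, 2.8784, -1.4576)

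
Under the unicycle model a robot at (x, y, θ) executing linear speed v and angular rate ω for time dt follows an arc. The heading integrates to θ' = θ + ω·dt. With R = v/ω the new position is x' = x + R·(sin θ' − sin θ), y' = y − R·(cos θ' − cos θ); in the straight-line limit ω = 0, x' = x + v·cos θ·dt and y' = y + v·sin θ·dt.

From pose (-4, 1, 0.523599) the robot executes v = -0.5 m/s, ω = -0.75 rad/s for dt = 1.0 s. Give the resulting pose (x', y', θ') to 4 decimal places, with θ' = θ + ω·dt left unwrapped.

(-4.4830, 0.9277, -0.2264)

θ' = 0.5236 + -0.75·1.0 = -0.2264
R = v/ω = -0.5/-0.75 = 0.6667
x' = -4 + 0.6667·(sin -0.2264 − sin 0.5236) = -4.4830
y' = 1 − 0.6667·(cos -0.2264 − cos 0.5236) = 0.9277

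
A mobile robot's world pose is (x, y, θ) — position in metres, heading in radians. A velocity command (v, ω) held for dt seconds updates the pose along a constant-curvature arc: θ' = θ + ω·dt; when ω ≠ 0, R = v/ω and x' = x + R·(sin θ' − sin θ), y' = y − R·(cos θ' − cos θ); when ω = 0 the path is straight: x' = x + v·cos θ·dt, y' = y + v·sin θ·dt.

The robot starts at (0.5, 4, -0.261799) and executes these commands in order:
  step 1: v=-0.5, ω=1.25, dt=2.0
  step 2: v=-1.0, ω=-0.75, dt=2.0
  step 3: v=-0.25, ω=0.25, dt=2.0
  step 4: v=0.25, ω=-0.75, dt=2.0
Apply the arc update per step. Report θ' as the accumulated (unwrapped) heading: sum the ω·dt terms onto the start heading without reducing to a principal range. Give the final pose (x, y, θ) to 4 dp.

step 1: θ'=2.2382 (R=-0.4000) → pose (0.0823, 3.3660, 2.2382)
step 2: θ'=0.7382 (R=1.3333) → pose (-0.0677, 1.5545, 0.7382)
step 3: θ'=1.2382 (R=-1.0000) → pose (-0.3399, 1.1414, 1.2382)
step 4: θ'=-0.2618 (R=-0.3333) → pose (0.0614, 1.3545, -0.2618)

(0.0614, 1.3545, -0.2618)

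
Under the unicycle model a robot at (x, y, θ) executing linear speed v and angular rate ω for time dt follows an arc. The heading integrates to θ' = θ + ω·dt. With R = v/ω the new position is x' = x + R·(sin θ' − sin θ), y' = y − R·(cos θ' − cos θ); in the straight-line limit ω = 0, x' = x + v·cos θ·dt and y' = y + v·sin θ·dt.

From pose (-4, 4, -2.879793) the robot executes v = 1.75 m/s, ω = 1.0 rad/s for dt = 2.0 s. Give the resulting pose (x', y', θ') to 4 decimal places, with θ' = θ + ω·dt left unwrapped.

θ' = -2.8798 + 1.0·2.0 = -0.8798
R = v/ω = 1.75/1.0 = 1.7500
x' = -4 + 1.7500·(sin -0.8798 − sin -2.8798) = -4.8956
y' = 4 − 1.7500·(cos -0.8798 − cos -2.8798) = 1.1943

(-4.8956, 1.1943, -0.8798)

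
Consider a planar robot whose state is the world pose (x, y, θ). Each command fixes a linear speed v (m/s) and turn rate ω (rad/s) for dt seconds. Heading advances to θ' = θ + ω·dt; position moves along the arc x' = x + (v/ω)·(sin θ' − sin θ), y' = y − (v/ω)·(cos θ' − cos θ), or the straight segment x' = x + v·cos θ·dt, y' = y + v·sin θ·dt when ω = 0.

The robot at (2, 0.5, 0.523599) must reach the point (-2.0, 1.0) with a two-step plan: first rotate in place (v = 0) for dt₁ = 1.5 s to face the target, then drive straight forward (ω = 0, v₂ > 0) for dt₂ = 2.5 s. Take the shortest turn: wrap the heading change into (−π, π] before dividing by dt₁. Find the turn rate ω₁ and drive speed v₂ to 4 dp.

ω₁ = 1.6624, v₂ = 1.6125

heading to target = atan2(1−0.5, -2−2) = 3.0172
Δθ = wrap(3.0172 − 0.5236) = 2.4936; ω₁ = Δθ/dt₁ = 1.6624
distance = √((-2−2)² + (1−0.5)²) = 4.0311; v₂ = distance/dt₂ = 1.6125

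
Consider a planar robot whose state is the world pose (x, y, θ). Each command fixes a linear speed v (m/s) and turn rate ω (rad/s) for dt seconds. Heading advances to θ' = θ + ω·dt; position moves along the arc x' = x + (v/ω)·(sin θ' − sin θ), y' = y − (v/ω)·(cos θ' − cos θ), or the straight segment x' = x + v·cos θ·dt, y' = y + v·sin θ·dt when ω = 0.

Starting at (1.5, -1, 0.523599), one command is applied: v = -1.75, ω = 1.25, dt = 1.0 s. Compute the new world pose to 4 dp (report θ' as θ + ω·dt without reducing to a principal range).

(0.8287, -2.4944, 1.7736)

θ' = 0.5236 + 1.25·1.0 = 1.7736
R = v/ω = -1.75/1.25 = -1.4000
x' = 1.5 + -1.4000·(sin 1.7736 − sin 0.5236) = 0.8287
y' = -1 − -1.4000·(cos 1.7736 − cos 0.5236) = -2.4944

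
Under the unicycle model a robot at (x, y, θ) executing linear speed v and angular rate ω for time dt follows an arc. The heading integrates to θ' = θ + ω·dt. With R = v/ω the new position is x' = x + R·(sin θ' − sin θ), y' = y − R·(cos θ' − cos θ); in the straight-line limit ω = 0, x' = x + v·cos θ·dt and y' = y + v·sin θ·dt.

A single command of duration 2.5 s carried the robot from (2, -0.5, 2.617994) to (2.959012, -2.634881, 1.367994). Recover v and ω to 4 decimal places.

v = -1.0000, ω = -0.5000

Δθ = 1.367994 − 2.617994 = -1.250000
ω = Δθ/dt = -1.250000/2.5 = -0.5000
R = −Δy/(cos θ' − cos θ) = 2.0000
v = R·ω = 2.0000·-0.5000 = -1.0000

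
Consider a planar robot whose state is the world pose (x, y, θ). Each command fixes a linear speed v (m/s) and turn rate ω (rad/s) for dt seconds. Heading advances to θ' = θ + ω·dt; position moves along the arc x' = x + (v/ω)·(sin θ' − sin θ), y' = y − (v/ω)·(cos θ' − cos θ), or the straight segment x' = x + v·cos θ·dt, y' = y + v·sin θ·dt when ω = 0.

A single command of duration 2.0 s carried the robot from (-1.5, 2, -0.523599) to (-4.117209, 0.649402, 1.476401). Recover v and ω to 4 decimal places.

v = -1.7500, ω = 1.0000

Δθ = 1.476401 − -0.523599 = 2.000000
ω = Δθ/dt = 2.000000/2.0 = 1.0000
R = Δx/(sin θ' − sin θ) = -1.7500
v = R·ω = -1.7500·1.0000 = -1.7500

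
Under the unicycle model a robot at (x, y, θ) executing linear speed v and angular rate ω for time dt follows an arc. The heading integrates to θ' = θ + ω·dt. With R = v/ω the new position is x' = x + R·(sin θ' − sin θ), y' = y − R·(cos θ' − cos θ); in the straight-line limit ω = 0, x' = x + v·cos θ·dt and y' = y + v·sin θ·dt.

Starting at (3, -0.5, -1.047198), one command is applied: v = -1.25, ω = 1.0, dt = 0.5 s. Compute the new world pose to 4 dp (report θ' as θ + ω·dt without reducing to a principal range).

(2.5678, -0.0575, -0.5472)

θ' = -1.0472 + 1.0·0.5 = -0.5472
R = v/ω = -1.25/1.0 = -1.2500
x' = 3 + -1.2500·(sin -0.5472 − sin -1.0472) = 2.5678
y' = -0.5 − -1.2500·(cos -0.5472 − cos -1.0472) = -0.0575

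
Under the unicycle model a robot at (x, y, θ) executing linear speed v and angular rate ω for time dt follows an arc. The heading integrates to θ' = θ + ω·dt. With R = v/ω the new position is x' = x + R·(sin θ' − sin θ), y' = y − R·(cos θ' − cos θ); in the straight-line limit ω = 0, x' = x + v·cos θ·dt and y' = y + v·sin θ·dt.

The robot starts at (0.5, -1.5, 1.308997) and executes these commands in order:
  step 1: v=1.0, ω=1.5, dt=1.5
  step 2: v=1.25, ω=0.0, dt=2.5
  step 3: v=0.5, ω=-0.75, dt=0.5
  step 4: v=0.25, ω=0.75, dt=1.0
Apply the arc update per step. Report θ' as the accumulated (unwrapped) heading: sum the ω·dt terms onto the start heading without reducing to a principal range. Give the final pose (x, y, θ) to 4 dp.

(-3.7361, -2.1405, 3.9340)

step 1: θ'=3.5590 (R=0.6667) → pose (-0.4142, -0.7180, 3.5590)
step 2: θ'=3.5590 (straight) → pose (-3.2709, -1.9849, 3.5590)
step 3: θ'=3.1840 (R=-0.6667) → pose (-3.5129, -2.0415, 3.1840)
step 4: θ'=3.9340 (R=0.3333) → pose (-3.7361, -2.1405, 3.9340)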